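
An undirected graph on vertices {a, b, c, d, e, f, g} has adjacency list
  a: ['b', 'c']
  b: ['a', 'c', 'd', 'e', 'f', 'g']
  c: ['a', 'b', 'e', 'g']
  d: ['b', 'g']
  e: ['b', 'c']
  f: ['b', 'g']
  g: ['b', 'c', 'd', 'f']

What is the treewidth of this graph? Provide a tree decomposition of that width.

Each bag holds 3 vertices, so the decomposition has width 2, which upper-bounds the treewidth. For the lower bound, the 3 vertices {b, d, g} are pairwise adjacent, and any tree decomposition puts a clique entirely inside one bag — forcing width ≥ 2. Hence tw(G) = 2 exactly.

Treewidth 2.
One optimal decomposition is:
Bags: B1 = {b, c, g}  B2 = {b, d, g}  B3 = {b, f, g}  B4 = {a, b, c}  B5 = {b, c, e}
Tree: B1–B2, B2–B3, B1–B4, B4–B5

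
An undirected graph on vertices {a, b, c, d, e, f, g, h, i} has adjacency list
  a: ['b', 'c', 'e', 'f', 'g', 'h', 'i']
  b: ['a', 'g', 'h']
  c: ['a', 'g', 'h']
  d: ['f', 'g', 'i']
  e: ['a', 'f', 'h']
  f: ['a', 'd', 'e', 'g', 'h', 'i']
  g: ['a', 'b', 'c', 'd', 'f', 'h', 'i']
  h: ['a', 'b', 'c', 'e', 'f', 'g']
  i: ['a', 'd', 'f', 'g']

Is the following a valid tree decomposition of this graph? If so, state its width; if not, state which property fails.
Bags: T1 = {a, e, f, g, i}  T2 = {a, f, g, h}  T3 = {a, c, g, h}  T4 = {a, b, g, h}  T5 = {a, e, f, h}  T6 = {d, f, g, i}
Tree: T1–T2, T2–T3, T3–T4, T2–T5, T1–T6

No — bags containing vertex e are not connected in the tree.

A tree decomposition must satisfy three properties: every vertex lies in some bag; for every edge, both endpoints lie together in some bag; and for every vertex, the bags containing it form a connected subtree. Here bags containing vertex e are not connected in the tree, so the decomposition is invalid.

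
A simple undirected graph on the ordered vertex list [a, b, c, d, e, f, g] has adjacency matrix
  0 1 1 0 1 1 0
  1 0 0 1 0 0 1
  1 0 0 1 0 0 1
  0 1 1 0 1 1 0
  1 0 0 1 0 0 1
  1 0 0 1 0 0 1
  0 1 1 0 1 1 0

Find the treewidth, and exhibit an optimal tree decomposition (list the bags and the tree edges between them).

Treewidth 3.
One optimal decomposition is:
Bags: B1 = {a, b, d, g}  B2 = {a, d, f, g}  B3 = {a, d, e, g}  B4 = {a, c, d, g}
Tree: B1–B2, B2–B3, B3–B4

Each bag holds 4 vertices, so the decomposition has width 3, which upper-bounds the treewidth. For the lower bound: the 4 vertex sets {a,b}, {d,f}, {g}, {e} are disjoint, each induces a connected subgraph, and every pair is joined by at least one edge of G. Contracting each set to a single vertex therefore yields K_{4} as a minor, and since treewidth is minor-monotone, tw(G) ≥ tw(K_{4}) = 3. The upper and lower bounds meet at 3, so that is the treewidth.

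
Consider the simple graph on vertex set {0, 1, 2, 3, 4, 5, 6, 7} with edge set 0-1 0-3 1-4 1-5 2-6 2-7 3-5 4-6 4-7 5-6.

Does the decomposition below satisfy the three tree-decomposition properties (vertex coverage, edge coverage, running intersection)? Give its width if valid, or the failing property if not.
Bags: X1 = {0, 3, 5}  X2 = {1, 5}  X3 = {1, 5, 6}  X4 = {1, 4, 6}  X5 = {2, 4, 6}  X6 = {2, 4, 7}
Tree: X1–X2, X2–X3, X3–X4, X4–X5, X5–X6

A tree decomposition must satisfy three properties: every vertex lies in some bag; for every edge, both endpoints lie together in some bag; and for every vertex, the bags containing it form a connected subtree. Here edge (0,1) lies in no bag, so the decomposition is invalid.

No — edge (0,1) lies in no bag.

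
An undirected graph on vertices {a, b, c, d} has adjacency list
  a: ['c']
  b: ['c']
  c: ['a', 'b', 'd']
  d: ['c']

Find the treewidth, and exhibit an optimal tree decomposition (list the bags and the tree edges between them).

Treewidth 1.
One such decomposition:
Bags: B1 = {c, d}  B2 = {b, c}  B3 = {a, c}
Tree: B1–B2, B1–B3

Each bag holds 2 vertices, so the decomposition has width 1, which upper-bounds the treewidth. G has an edge, so its treewidth is at least 1. Hence tw(G) = 1 exactly.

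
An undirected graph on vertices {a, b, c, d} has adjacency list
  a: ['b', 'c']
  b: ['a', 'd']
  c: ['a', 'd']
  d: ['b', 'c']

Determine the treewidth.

2

A width-2 tree decomposition is:
Bags: B1 = {a, b, d}  B2 = {a, c, d}
Tree: B1–B2
The largest bag has 3 vertices, giving width 2; this decomposition certifies tw(G) ≤ 2. The edges a–b–d–c–a form a cycle, so G is not a tree and its treewidth is at least 2. Combining the bounds, tw(G) = 2.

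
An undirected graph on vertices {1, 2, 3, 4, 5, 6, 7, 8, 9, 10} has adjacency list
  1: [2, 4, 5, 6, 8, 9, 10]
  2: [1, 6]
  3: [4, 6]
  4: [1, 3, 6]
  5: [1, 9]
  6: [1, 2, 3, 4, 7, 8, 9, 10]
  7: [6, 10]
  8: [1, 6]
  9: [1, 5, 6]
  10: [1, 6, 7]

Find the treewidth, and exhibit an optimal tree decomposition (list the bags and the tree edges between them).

Every bag has size at most 3, so the width is 3 − 1 = 2 and tw(G) ≤ 2. On the other hand G contains the 3-clique {1, 5, 9}. A clique must lie in a single bag of any decomposition, so no decomposition can have width below 2. Hence tw(G) = 2 exactly.

Treewidth 2.
One such decomposition:
Bags: B1 = {1, 4, 6}  B2 = {1, 6, 10}  B3 = {1, 6, 9}  B4 = {1, 6, 8}  B5 = {1, 2, 6}  B6 = {6, 7, 10}  B7 = {3, 4, 6}  B8 = {1, 5, 9}
Tree: B1–B2, B1–B3, B3–B4, B3–B5, B2–B6, B1–B7, B3–B8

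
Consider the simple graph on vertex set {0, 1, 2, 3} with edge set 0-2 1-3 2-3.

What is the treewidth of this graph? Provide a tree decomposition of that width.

Every bag has size at most 2, so the width is 2 − 1 = 1 and tw(G) ≤ 1. Any graph with an edge has treewidth ≥ 1, and G has the edge 0–2. The upper and lower bounds meet at 1, so that is the treewidth.

Treewidth 1.
Bags: B1 = {0, 2}  B2 = {2, 3}  B3 = {1, 3}
Tree: B1–B2, B2–B3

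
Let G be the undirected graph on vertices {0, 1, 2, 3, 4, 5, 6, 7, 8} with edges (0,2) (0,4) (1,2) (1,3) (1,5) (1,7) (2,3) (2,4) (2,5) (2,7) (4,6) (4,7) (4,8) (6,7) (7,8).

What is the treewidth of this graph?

2

A width-2 tree decomposition is:
Bags: B1 = {2, 4, 7}  B2 = {4, 7, 8}  B3 = {4, 6, 7}  B4 = {1, 2, 7}  B5 = {1, 2, 3}  B6 = {1, 2, 5}  B7 = {0, 2, 4}
Tree: B1–B2, B1–B3, B1–B4, B4–B5, B5–B6, B1–B7
Each bag holds 3 vertices, so the decomposition has width 2, which upper-bounds the treewidth. On the other hand G contains the 3-clique {4, 7, 8}. A clique must lie in a single bag of any decomposition, so no decomposition can have width below 2. Hence tw(G) = 2 exactly.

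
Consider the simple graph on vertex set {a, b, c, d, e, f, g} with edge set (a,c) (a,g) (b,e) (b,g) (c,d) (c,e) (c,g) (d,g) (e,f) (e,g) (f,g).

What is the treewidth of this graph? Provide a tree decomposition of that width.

Every bag has size at most 3, so the width is 3 − 1 = 2 and tw(G) ≤ 2. Conversely, {c, d, g} is a clique of size 3, and the vertices of any clique must share a bag in every tree decomposition; so some bag has ≥ 3 vertices and tw(G) ≥ 2. The upper and lower bounds meet at 2, so that is the treewidth.

Treewidth 2.
One optimal decomposition is:
Bags: B1 = {c, e, g}  B2 = {c, d, g}  B3 = {b, e, g}  B4 = {a, c, g}  B5 = {e, f, g}
Tree: B1–B2, B1–B3, B2–B4, B3–B5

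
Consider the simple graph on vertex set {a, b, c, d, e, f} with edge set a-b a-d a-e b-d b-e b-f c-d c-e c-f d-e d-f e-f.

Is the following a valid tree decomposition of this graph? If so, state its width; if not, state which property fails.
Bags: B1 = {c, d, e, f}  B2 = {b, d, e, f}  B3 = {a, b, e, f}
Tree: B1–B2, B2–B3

No — edge (d,a) lies in no bag.

A tree decomposition must satisfy three properties: every vertex lies in some bag; for every edge, both endpoints lie together in some bag; and for every vertex, the bags containing it form a connected subtree. Here edge (d,a) lies in no bag, so the decomposition is invalid.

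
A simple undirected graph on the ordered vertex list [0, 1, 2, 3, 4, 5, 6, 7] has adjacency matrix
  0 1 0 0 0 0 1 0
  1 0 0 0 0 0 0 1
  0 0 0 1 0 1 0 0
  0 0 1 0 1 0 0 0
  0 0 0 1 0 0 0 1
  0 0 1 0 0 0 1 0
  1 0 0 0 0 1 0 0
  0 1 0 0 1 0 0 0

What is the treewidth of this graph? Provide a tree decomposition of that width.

Treewidth 2.
One such decomposition:
Bags: B1 = {0, 1, 7}  B2 = {0, 6, 7}  B3 = {5, 6, 7}  B4 = {2, 5, 7}  B5 = {2, 3, 7}  B6 = {3, 4, 7}
Tree: B1–B2, B2–B3, B3–B4, B4–B5, B5–B6

Each bag holds 3 vertices, so the decomposition has width 2, which upper-bounds the treewidth. For the lower bound, G contains the cycle 7–1–0–6–5–2–3–4–7, so G is not a forest; only forests have treewidth ≤ 1, hence tw(G) ≥ 2. The upper and lower bounds meet at 2, so that is the treewidth.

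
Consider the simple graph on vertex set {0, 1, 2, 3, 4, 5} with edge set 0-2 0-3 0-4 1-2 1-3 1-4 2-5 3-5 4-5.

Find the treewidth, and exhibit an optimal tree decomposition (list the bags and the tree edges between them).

Treewidth 3.
Bags: B1 = {2, 3, 4, 5}  B2 = {1, 2, 3, 4}  B3 = {0, 2, 3, 4}
Tree: B1–B2, B2–B3

Every bag has size at most 4, so the width is 4 − 1 = 3 and tw(G) ≤ 3. For the lower bound: the 4 vertex sets {3,5}, {1,4}, {2}, {0} are disjoint, each induces a connected subgraph, and every pair is joined by at least one edge of G. Contracting each set to a single vertex therefore yields K_{4} as a minor, and since treewidth is minor-monotone, tw(G) ≥ tw(K_{4}) = 3. Therefore the treewidth is 3.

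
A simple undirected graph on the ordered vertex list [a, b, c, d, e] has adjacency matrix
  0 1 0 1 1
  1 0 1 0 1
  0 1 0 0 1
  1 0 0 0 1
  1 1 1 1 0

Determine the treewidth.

2

A width-2 tree decomposition is:
Bags: B1 = {b, c, e}  B2 = {a, b, e}  B3 = {a, d, e}
Tree: B1–B2, B2–B3
Each bag holds 3 vertices, so the decomposition has width 2, which upper-bounds the treewidth. On the other hand G contains the 3-clique {b, c, e}. A clique must lie in a single bag of any decomposition, so no decomposition can have width below 2. The upper and lower bounds meet at 2, so that is the treewidth.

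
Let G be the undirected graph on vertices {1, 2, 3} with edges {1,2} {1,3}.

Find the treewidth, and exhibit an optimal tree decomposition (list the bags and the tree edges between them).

Treewidth 1.
Bags: B1 = {1, 2}  B2 = {1, 3}
Tree: B1–B2

Each bag holds 2 vertices, so the decomposition has width 1, which upper-bounds the treewidth. Since G has at least one edge (e.g. 1–2), it is not an edgeless graph, so tw(G) ≥ 1. Combining the bounds, tw(G) = 1.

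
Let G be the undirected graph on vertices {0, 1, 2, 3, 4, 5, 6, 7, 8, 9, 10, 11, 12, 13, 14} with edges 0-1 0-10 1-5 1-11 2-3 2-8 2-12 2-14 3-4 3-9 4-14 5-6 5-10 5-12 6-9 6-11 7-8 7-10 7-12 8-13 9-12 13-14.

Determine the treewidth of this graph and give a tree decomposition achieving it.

Every bag has size at most 4, so the width is 4 − 1 = 3 and tw(G) ≤ 3. For the lower bound: the 4 vertex sets {0,1,11}, {10}, {5}, {6,7,9,12} are disjoint, each induces a connected subgraph, and every pair is joined by at least one edge of G. Contracting each set to a single vertex therefore yields K_{4} as a minor, and since treewidth is minor-monotone, tw(G) ≥ tw(K_{4}) = 3. The upper and lower bounds meet at 3, so that is the treewidth.

Treewidth 3.
One optimal decomposition is:
Bags: B1 = {0, 1, 10, 11}  B2 = {1, 5, 10, 11}  B3 = {5, 6, 10, 11}  B4 = {5, 6, 7, 10}  B5 = {5, 6, 7, 12}  B6 = {6, 7, 9, 12}  B7 = {7, 8, 9, 12}  B8 = {2, 8, 9, 12}  B9 = {2, 3, 8, 9}  B10 = {2, 3, 8, 13}  B11 = {2, 3, 13, 14}  B12 = {3, 4, 13, 14}
Tree: B1–B2, B2–B3, B3–B4, B4–B5, B5–B6, B6–B7, B7–B8, B8–B9, B9–B10, B10–B11, B11–B12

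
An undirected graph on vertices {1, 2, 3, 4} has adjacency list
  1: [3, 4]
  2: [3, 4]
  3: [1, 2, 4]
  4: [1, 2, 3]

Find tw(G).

A width-2 tree decomposition is:
Bags: B1 = {2, 3, 4}  B2 = {1, 3, 4}
Tree: B1–B2
The largest bag has 3 vertices, giving width 2; this decomposition certifies tw(G) ≤ 2. Conversely, {1, 3, 4} is a clique of size 3, and the vertices of any clique must share a bag in every tree decomposition; so some bag has ≥ 3 vertices and tw(G) ≥ 2. Hence tw(G) = 2 exactly.

2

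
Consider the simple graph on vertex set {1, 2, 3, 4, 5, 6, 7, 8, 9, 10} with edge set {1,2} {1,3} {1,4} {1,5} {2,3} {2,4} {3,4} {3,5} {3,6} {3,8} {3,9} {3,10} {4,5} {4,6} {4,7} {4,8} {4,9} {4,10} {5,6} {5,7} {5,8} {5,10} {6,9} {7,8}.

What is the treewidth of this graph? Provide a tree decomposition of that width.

Every bag has size at most 4, so the width is 4 − 1 = 3 and tw(G) ≤ 3. For the lower bound, the 4 vertices {3, 4, 6, 9} are pairwise adjacent, and any tree decomposition puts a clique entirely inside one bag — forcing width ≥ 3. Hence tw(G) = 3 exactly.

Treewidth 3.
Bags: B1 = {3, 4, 5, 8}  B2 = {1, 3, 4, 5}  B3 = {1, 2, 3, 4}  B4 = {4, 5, 7, 8}  B5 = {3, 4, 5, 6}  B6 = {3, 4, 5, 10}  B7 = {3, 4, 6, 9}
Tree: B1–B2, B2–B3, B1–B4, B2–B5, B2–B6, B5–B7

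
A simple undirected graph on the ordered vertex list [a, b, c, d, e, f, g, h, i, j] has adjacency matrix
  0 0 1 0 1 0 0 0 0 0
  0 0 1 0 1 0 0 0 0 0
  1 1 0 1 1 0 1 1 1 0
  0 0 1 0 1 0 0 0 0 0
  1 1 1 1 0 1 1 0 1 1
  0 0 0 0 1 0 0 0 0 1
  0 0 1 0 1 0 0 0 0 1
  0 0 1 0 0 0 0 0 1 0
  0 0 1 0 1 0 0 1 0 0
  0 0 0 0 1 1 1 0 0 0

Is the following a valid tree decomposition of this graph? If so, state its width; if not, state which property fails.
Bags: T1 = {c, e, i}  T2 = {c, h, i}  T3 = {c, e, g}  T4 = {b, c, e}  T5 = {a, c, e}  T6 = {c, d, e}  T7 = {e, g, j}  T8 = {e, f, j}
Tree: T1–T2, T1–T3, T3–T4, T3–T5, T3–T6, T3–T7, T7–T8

Yes; width 2.

Vertex coverage: the bags together contain {a, b, c, d, e, f, g, h, i, j}, the full vertex set. Edge coverage: each edge of G has both endpoints in at least one bag. Running intersection: for every vertex, the bags containing it form a connected subtree. All three properties hold, so this is a valid tree decomposition of width max|bag| − 1 = 2, and hence tw(G) ≤ 2.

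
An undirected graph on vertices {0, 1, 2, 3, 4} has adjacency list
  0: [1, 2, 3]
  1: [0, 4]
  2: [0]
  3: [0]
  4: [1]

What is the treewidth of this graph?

1

A width-1 tree decomposition is:
Bags: B1 = {0, 3}  B2 = {0, 1}  B3 = {0, 2}  B4 = {1, 4}
Tree: B1–B2, B1–B3, B2–B4
Each bag holds 2 vertices, so the decomposition has width 1, which upper-bounds the treewidth. Since G has at least one edge (e.g. 0–3), it is not an edgeless graph, so tw(G) ≥ 1. Therefore the treewidth is 1.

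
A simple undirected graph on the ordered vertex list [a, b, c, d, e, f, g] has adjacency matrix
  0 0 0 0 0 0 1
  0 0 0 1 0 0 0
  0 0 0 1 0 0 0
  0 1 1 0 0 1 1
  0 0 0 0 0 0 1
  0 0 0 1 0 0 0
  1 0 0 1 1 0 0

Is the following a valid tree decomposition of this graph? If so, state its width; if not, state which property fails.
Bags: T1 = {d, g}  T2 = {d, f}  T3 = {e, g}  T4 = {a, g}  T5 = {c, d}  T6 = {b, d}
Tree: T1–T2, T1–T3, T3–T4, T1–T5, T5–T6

Every vertex of G appears in some bag (union = {a, b, c, d, e, f, g}); every edge is covered by a bag; and for each vertex v the set of bags containing v is connected in the bag tree. The decomposition is therefore valid. The largest bag has 2 vertices, so the width is 1.

Yes; width 1.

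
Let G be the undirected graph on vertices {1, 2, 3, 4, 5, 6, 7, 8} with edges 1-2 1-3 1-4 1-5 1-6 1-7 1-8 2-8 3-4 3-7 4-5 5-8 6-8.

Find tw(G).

2

A width-2 tree decomposition is:
Bags: B1 = {1, 2, 8}  B2 = {1, 5, 8}  B3 = {1, 4, 5}  B4 = {1, 6, 8}  B5 = {1, 3, 4}  B6 = {1, 3, 7}
Tree: B1–B2, B2–B3, B1–B4, B3–B5, B5–B6
Each bag holds 3 vertices, so the decomposition has width 2, which upper-bounds the treewidth. On the other hand G contains the 3-clique {1, 2, 8}. A clique must lie in a single bag of any decomposition, so no decomposition can have width below 2. The upper and lower bounds meet at 2, so that is the treewidth.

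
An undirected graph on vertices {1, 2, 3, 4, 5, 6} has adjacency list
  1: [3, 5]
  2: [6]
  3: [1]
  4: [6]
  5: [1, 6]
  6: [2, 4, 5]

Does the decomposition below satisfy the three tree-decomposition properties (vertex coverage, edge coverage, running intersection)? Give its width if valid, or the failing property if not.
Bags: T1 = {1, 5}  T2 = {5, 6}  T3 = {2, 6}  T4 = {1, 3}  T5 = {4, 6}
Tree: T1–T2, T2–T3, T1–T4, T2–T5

Checking the three conditions: (i) the bags cover all of {1, 2, 3, 4, 5, 6}; (ii) for each edge, some bag contains both endpoints; (iii) the bags containing any fixed vertex form a subtree. All hold, so the decomposition is valid with width 2 − 1 = 1.

Yes; width 1.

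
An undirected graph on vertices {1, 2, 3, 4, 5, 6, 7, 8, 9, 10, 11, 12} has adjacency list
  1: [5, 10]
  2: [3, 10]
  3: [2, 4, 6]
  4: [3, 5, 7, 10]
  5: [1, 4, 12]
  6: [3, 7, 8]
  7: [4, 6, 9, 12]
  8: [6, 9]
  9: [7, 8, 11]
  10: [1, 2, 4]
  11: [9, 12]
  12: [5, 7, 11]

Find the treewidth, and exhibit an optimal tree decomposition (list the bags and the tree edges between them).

Treewidth 3.
Bags: B1 = {6, 8, 9, 11}  B2 = {6, 7, 9, 11}  B3 = {6, 7, 11, 12}  B4 = {3, 6, 7, 12}  B5 = {3, 4, 7, 12}  B6 = {3, 4, 5, 12}  B7 = {2, 3, 4, 5}  B8 = {2, 4, 5, 10}  B9 = {1, 2, 5, 10}
Tree: B1–B2, B2–B3, B3–B4, B4–B5, B5–B6, B6–B7, B7–B8, B8–B9

The largest bag has 4 vertices, giving width 3; this decomposition certifies tw(G) ≤ 3. For the lower bound: the 4 vertex sets {8,9,11}, {6}, {7}, {3,4,5,12} are disjoint, each induces a connected subgraph, and every pair is joined by at least one edge of G. Contracting each set to a single vertex therefore yields K_{4} as a minor, and since treewidth is minor-monotone, tw(G) ≥ tw(K_{4}) = 3. Hence tw(G) = 3 exactly.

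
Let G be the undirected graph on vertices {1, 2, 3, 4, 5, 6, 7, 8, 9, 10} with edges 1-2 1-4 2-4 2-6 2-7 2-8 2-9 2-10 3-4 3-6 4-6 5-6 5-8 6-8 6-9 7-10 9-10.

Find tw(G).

2

A width-2 tree decomposition is:
Bags: B1 = {2, 4, 6}  B2 = {2, 6, 9}  B3 = {2, 9, 10}  B4 = {2, 6, 8}  B5 = {1, 2, 4}  B6 = {2, 7, 10}  B7 = {5, 6, 8}  B8 = {3, 4, 6}
Tree: B1–B2, B2–B3, B1–B4, B1–B5, B3–B6, B4–B7, B1–B8
The largest bag has 3 vertices, giving width 2; this decomposition certifies tw(G) ≤ 2. Conversely, {1, 2, 4} is a clique of size 3, and the vertices of any clique must share a bag in every tree decomposition; so some bag has ≥ 3 vertices and tw(G) ≥ 2. Therefore the treewidth is 2.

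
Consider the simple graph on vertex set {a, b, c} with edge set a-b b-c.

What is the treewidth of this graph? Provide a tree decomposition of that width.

The largest bag has 2 vertices, giving width 1; this decomposition certifies tw(G) ≤ 1. Since G has at least one edge (e.g. c–b), it is not an edgeless graph, so tw(G) ≥ 1. Combining the bounds, tw(G) = 1.

Treewidth 1.
One optimal decomposition is:
Bags: B1 = {b, c}  B2 = {a, b}
Tree: B1–B2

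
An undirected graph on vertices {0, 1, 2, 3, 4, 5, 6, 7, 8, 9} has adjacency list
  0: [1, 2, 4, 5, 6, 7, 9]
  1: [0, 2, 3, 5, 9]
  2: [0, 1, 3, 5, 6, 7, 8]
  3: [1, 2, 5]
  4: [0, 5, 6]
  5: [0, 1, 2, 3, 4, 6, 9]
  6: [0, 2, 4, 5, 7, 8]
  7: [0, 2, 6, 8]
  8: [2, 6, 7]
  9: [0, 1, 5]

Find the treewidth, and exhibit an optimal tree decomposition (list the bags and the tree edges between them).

Treewidth 3.
Bags: B1 = {0, 4, 5, 6}  B2 = {0, 2, 5, 6}  B3 = {0, 1, 2, 5}  B4 = {0, 2, 6, 7}  B5 = {1, 2, 3, 5}  B6 = {0, 1, 5, 9}  B7 = {2, 6, 7, 8}
Tree: B1–B2, B2–B3, B2–B4, B3–B5, B3–B6, B4–B7

Each bag holds 4 vertices, so the decomposition has width 3, which upper-bounds the treewidth. For the lower bound, the 4 vertices {0, 1, 5, 9} are pairwise adjacent, and any tree decomposition puts a clique entirely inside one bag — forcing width ≥ 3. Hence tw(G) = 3 exactly.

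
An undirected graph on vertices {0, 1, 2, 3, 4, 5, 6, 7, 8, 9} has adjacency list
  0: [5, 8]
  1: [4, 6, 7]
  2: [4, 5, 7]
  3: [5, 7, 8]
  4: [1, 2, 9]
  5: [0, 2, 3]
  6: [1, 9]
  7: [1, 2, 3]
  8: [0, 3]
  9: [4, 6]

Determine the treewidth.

2

A width-2 tree decomposition is:
Bags: B1 = {1, 6, 9}  B2 = {1, 4, 9}  B3 = {1, 4, 7}  B4 = {2, 4, 7}  B5 = {2, 3, 7}  B6 = {2, 3, 5}  B7 = {3, 5, 8}  B8 = {0, 5, 8}
Tree: B1–B2, B2–B3, B3–B4, B4–B5, B5–B6, B6–B7, B7–B8
Each bag holds 3 vertices, so the decomposition has width 2, which upper-bounds the treewidth. The edges 6–9–4–1–6 form a cycle, so G is not a tree and its treewidth is at least 2. Combining the bounds, tw(G) = 2.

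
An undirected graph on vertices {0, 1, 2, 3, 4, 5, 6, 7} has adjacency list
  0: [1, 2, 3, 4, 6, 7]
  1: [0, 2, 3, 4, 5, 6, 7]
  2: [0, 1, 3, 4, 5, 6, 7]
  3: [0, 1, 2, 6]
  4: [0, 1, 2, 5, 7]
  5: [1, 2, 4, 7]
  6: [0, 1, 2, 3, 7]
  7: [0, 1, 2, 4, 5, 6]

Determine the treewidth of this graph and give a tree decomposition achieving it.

The largest bag has 5 vertices, giving width 4; this decomposition certifies tw(G) ≤ 4. For the lower bound, the 5 vertices {0, 1, 2, 4, 7} are pairwise adjacent, and any tree decomposition puts a clique entirely inside one bag — forcing width ≥ 4. The upper and lower bounds meet at 4, so that is the treewidth.

Treewidth 4.
One optimal decomposition is:
Bags: B1 = {0, 1, 2, 4, 7}  B2 = {0, 1, 2, 6, 7}  B3 = {0, 1, 2, 3, 6}  B4 = {1, 2, 4, 5, 7}
Tree: B1–B2, B2–B3, B1–B4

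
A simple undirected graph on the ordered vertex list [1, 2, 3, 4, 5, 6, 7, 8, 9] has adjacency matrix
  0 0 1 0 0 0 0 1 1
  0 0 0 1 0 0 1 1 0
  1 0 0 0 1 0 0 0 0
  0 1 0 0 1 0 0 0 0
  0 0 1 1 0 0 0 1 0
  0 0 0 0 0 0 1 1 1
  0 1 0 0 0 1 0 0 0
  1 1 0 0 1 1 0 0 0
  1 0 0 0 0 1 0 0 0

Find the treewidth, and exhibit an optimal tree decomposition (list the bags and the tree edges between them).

Treewidth 3.
One optimal decomposition is:
Bags: B1 = {2, 4, 5, 7}  B2 = {2, 5, 7, 8}  B3 = {5, 6, 7, 8}  B4 = {3, 5, 6, 8}  B5 = {1, 3, 6, 8}  B6 = {1, 3, 6, 9}
Tree: B1–B2, B2–B3, B3–B4, B4–B5, B5–B6

Every bag has size at most 4, so the width is 4 − 1 = 3 and tw(G) ≤ 3. For the lower bound: the 4 vertex sets {2,4,7}, {5}, {8}, {1,3,6,9} are disjoint, each induces a connected subgraph, and every pair is joined by at least one edge of G. Contracting each set to a single vertex therefore yields K_{4} as a minor, and since treewidth is minor-monotone, tw(G) ≥ tw(K_{4}) = 3. Combining the bounds, tw(G) = 3.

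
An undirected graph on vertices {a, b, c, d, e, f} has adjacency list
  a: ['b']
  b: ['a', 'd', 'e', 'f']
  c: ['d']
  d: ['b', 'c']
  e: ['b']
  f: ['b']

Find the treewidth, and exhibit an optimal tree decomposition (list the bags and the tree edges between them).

Treewidth 1.
Bags: B1 = {c, d}  B2 = {b, d}  B3 = {b, f}  B4 = {a, b}  B5 = {b, e}
Tree: B1–B2, B2–B3, B2–B4, B2–B5

The largest bag has 2 vertices, giving width 1; this decomposition certifies tw(G) ≤ 1. Since G has at least one edge (e.g. d–c), it is not an edgeless graph, so tw(G) ≥ 1. The upper and lower bounds meet at 1, so that is the treewidth.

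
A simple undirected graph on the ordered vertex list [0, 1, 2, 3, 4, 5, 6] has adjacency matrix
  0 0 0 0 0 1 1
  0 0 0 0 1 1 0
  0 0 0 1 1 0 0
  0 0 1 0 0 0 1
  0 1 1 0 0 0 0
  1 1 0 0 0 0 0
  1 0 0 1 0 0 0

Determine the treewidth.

A width-2 tree decomposition is:
Bags: B1 = {0, 1, 5}  B2 = {0, 1, 4}  B3 = {0, 2, 4}  B4 = {0, 2, 3}  B5 = {0, 3, 6}
Tree: B1–B2, B2–B3, B3–B4, B4–B5
Each bag holds 3 vertices, so the decomposition has width 2, which upper-bounds the treewidth. The edges 0–5–1–4–2–3–6–0 form a cycle, so G is not a tree and its treewidth is at least 2. The upper and lower bounds meet at 2, so that is the treewidth.

2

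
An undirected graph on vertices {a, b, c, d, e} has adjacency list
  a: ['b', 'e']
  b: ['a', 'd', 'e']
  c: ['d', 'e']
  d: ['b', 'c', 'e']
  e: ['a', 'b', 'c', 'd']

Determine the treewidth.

A width-2 tree decomposition is:
Bags: B1 = {b, d, e}  B2 = {c, d, e}  B3 = {a, b, e}
Tree: B1–B2, B1–B3
Every bag has size at most 3, so the width is 3 − 1 = 2 and tw(G) ≤ 2. On the other hand G contains the 3-clique {c, d, e}. A clique must lie in a single bag of any decomposition, so no decomposition can have width below 2. The upper and lower bounds meet at 2, so that is the treewidth.

2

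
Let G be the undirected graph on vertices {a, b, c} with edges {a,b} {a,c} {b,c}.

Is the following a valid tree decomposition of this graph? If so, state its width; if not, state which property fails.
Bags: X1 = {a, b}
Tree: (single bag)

No — vertex c appears in no bag.

A tree decomposition must satisfy three properties: every vertex lies in some bag; for every edge, both endpoints lie together in some bag; and for every vertex, the bags containing it form a connected subtree. Here vertex c appears in no bag, so the decomposition is invalid.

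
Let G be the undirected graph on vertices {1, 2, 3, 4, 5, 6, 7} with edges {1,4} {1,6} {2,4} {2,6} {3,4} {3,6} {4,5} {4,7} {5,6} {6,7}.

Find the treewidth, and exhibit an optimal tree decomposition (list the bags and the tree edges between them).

Treewidth 2.
One optimal decomposition is:
Bags: B1 = {3, 4, 6}  B2 = {1, 4, 6}  B3 = {2, 4, 6}  B4 = {4, 5, 6}  B5 = {4, 6, 7}
Tree: B1–B2, B2–B3, B3–B4, B4–B5

Each bag holds 3 vertices, so the decomposition has width 2, which upper-bounds the treewidth. The edges 4–3–6–1–4 form a cycle, so G is not a tree and its treewidth is at least 2. Hence tw(G) = 2 exactly.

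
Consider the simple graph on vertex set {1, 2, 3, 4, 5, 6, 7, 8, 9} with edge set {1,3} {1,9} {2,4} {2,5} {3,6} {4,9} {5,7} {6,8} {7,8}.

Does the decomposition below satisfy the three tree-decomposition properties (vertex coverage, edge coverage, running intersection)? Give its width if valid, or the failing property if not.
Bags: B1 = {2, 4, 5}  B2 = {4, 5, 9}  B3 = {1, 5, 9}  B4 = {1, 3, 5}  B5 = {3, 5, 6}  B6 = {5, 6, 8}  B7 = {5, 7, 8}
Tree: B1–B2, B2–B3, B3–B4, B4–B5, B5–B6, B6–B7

Yes; width 2.

Every vertex of G appears in some bag (union = {1, 2, 3, 4, 5, 6, 7, 8, 9}); every edge is covered by a bag; and for each vertex v the set of bags containing v is connected in the bag tree. The decomposition is therefore valid. The largest bag has 3 vertices, so the width is 2.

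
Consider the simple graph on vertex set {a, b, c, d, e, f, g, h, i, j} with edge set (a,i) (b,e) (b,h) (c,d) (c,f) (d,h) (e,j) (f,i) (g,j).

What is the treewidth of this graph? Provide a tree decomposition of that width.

Treewidth 1.
One optimal decomposition is:
Bags: B1 = {a, i}  B2 = {f, i}  B3 = {c, f}  B4 = {c, d}  B5 = {d, h}  B6 = {b, h}  B7 = {b, e}  B8 = {e, j}  B9 = {g, j}
Tree: B1–B2, B2–B3, B3–B4, B4–B5, B5–B6, B6–B7, B7–B8, B8–B9

Every bag has size at most 2, so the width is 2 − 1 = 1 and tw(G) ≤ 1. Any graph with an edge has treewidth ≥ 1, and G has the edge a–i. Hence tw(G) = 1 exactly.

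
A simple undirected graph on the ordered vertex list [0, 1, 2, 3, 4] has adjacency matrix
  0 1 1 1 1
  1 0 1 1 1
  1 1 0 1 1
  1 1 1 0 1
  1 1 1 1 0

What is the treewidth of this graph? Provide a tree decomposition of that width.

A single bag containing all 5 vertices is trivially a valid decomposition of width 4. On the other hand G contains the 5-clique {0, 1, 2, 3, 4}. A clique must lie in a single bag of any decomposition, so no decomposition can have width below 4. The upper and lower bounds meet at 4, so that is the treewidth.

Treewidth 4.
One optimal decomposition is:
Bags: B1 = {0, 1, 2, 3, 4}
Tree: (single bag)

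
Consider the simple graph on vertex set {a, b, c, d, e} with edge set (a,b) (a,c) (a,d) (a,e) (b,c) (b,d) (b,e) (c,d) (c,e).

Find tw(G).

A width-3 tree decomposition is:
Bags: B1 = {a, b, c, d}  B2 = {a, b, c, e}
Tree: B1–B2
The largest bag has 4 vertices, giving width 3; this decomposition certifies tw(G) ≤ 3. Conversely, {a, b, c, d} is a clique of size 4, and the vertices of any clique must share a bag in every tree decomposition; so some bag has ≥ 4 vertices and tw(G) ≥ 3. The upper and lower bounds meet at 3, so that is the treewidth.

3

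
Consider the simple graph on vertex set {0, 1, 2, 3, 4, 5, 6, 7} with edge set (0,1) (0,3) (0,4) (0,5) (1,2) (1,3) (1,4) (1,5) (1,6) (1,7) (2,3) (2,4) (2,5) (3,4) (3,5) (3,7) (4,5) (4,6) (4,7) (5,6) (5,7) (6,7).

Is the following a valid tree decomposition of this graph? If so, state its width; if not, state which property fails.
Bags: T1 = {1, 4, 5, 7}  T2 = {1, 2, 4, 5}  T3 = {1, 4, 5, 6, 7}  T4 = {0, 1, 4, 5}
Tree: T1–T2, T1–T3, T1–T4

No — vertex 3 appears in no bag.

A tree decomposition must satisfy three properties: every vertex lies in some bag; for every edge, both endpoints lie together in some bag; and for every vertex, the bags containing it form a connected subtree. Here vertex 3 appears in no bag, so the decomposition is invalid.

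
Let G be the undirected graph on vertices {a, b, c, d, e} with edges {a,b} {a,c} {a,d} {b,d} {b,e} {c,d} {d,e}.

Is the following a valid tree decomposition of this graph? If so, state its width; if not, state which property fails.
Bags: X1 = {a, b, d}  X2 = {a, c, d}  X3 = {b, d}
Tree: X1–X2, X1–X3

A tree decomposition must satisfy three properties: every vertex lies in some bag; for every edge, both endpoints lie together in some bag; and for every vertex, the bags containing it form a connected subtree. Here vertex e appears in no bag, so the decomposition is invalid.

No — vertex e appears in no bag.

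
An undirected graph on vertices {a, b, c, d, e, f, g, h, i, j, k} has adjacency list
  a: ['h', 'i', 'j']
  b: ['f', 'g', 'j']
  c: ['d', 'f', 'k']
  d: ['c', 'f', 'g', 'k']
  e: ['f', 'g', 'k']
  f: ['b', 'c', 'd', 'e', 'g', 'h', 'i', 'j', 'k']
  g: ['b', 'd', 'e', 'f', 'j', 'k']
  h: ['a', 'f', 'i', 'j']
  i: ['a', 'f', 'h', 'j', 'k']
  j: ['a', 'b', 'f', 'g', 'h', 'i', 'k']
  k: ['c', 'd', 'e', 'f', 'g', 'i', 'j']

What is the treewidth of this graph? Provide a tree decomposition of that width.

Each bag holds 4 vertices, so the decomposition has width 3, which upper-bounds the treewidth. For the lower bound, the 4 vertices {a, h, i, j} are pairwise adjacent, and any tree decomposition puts a clique entirely inside one bag — forcing width ≥ 3. Therefore the treewidth is 3.

Treewidth 3.
Bags: B1 = {f, i, j, k}  B2 = {f, g, j, k}  B3 = {e, f, g, k}  B4 = {f, h, i, j}  B5 = {d, f, g, k}  B6 = {c, d, f, k}  B7 = {a, h, i, j}  B8 = {b, f, g, j}
Tree: B1–B2, B2–B3, B1–B4, B3–B5, B5–B6, B4–B7, B2–B8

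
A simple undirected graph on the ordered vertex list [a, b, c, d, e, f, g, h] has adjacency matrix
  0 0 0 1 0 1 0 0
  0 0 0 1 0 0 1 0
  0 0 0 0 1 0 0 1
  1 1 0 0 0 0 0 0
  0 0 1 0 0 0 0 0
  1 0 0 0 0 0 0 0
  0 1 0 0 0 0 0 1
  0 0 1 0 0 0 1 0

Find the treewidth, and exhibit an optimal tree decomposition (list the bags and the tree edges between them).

Treewidth 1.
One optimal decomposition is:
Bags: B1 = {c, e}  B2 = {c, h}  B3 = {g, h}  B4 = {b, g}  B5 = {b, d}  B6 = {a, d}  B7 = {a, f}
Tree: B1–B2, B2–B3, B3–B4, B4–B5, B5–B6, B6–B7

Every bag has size at most 2, so the width is 2 − 1 = 1 and tw(G) ≤ 1. Since G has at least one edge (e.g. e–c), it is not an edgeless graph, so tw(G) ≥ 1. The upper and lower bounds meet at 1, so that is the treewidth.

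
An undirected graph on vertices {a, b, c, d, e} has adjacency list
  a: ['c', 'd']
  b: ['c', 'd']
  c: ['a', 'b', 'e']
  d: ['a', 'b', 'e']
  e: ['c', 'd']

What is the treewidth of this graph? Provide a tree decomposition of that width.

Treewidth 2.
Bags: B1 = {a, c, d}  B2 = {c, d, e}  B3 = {b, c, d}
Tree: B1–B2, B2–B3

Each bag holds 3 vertices, so the decomposition has width 2, which upper-bounds the treewidth. The edges c–a–d–e–c form a cycle, so G is not a tree and its treewidth is at least 2. Therefore the treewidth is 2.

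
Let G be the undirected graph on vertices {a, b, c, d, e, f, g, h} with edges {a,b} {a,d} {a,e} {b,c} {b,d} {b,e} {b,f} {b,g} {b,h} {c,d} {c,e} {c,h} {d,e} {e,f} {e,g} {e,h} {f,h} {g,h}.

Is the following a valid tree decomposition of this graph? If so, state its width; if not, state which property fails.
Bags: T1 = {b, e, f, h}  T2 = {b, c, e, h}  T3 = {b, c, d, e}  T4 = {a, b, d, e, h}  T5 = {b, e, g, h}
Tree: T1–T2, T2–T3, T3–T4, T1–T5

A tree decomposition must satisfy three properties: every vertex lies in some bag; for every edge, both endpoints lie together in some bag; and for every vertex, the bags containing it form a connected subtree. Here bags containing vertex h are not connected in the tree, so the decomposition is invalid.

No — bags containing vertex h are not connected in the tree.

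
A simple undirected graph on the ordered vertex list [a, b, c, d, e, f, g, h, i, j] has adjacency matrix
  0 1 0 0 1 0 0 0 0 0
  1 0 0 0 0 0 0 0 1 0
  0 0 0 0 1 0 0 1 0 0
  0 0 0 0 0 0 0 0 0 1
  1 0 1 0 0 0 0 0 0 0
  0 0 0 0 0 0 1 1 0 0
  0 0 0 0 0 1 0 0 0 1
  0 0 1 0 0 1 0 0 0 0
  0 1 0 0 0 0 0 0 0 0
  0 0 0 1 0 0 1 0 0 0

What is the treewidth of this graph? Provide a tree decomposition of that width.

Every bag has size at most 2, so the width is 2 − 1 = 1 and tw(G) ≤ 1. Any graph with an edge has treewidth ≥ 1, and G has the edge i–b. Hence tw(G) = 1 exactly.

Treewidth 1.
One optimal decomposition is:
Bags: B1 = {b, i}  B2 = {a, b}  B3 = {a, e}  B4 = {c, e}  B5 = {c, h}  B6 = {f, h}  B7 = {f, g}  B8 = {g, j}  B9 = {d, j}
Tree: B1–B2, B2–B3, B3–B4, B4–B5, B5–B6, B6–B7, B7–B8, B8–B9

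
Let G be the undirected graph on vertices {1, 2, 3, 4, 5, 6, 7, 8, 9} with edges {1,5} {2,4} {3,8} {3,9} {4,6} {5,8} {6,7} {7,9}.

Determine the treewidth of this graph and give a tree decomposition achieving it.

Treewidth 1.
One such decomposition:
Bags: B1 = {2, 4}  B2 = {4, 6}  B3 = {6, 7}  B4 = {7, 9}  B5 = {3, 9}  B6 = {3, 8}  B7 = {5, 8}  B8 = {1, 5}
Tree: B1–B2, B2–B3, B3–B4, B4–B5, B5–B6, B6–B7, B7–B8

Each bag holds 2 vertices, so the decomposition has width 1, which upper-bounds the treewidth. Since G has at least one edge (e.g. 2–4), it is not an edgeless graph, so tw(G) ≥ 1. Combining the bounds, tw(G) = 1.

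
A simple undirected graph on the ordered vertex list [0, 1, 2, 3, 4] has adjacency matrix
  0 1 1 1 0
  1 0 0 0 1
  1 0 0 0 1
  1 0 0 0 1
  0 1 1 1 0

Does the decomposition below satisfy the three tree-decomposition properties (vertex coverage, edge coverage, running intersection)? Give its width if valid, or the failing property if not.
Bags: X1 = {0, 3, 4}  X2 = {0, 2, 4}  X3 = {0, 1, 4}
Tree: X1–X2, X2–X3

Yes; width 2.

Vertex coverage: the bags together contain {0, 1, 2, 3, 4}, the full vertex set. Edge coverage: each edge of G has both endpoints in at least one bag. Running intersection: for every vertex, the bags containing it form a connected subtree. All three properties hold, so this is a valid tree decomposition of width max|bag| − 1 = 2, and hence tw(G) ≤ 2.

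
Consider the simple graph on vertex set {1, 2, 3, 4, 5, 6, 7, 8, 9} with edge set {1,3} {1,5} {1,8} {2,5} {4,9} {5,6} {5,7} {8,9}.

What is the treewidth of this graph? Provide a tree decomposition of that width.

Treewidth 1.
One such decomposition:
Bags: B1 = {1, 8}  B2 = {1, 5}  B3 = {8, 9}  B4 = {1, 3}  B5 = {4, 9}  B6 = {2, 5}  B7 = {5, 7}  B8 = {5, 6}
Tree: B1–B2, B1–B3, B1–B4, B3–B5, B2–B6, B6–B7, B6–B8

The largest bag has 2 vertices, giving width 1; this decomposition certifies tw(G) ≤ 1. Any graph with an edge has treewidth ≥ 1, and G has the edge 8–1. Hence tw(G) = 1 exactly.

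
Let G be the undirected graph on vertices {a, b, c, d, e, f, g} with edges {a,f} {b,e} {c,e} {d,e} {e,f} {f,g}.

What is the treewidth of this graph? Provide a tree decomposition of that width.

Treewidth 1.
One such decomposition:
Bags: B1 = {e, f}  B2 = {b, e}  B3 = {f, g}  B4 = {c, e}  B5 = {a, f}  B6 = {d, e}
Tree: B1–B2, B1–B3, B1–B4, B1–B5, B2–B6

Each bag holds 2 vertices, so the decomposition has width 1, which upper-bounds the treewidth. Since G has at least one edge (e.g. f–e), it is not an edgeless graph, so tw(G) ≥ 1. The upper and lower bounds meet at 1, so that is the treewidth.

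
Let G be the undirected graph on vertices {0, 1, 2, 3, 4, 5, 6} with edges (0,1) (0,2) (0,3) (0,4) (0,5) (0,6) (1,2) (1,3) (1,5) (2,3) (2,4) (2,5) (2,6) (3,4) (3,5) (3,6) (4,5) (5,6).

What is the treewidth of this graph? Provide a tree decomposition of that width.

Treewidth 4.
One optimal decomposition is:
Bags: B1 = {0, 2, 3, 4, 5}  B2 = {0, 2, 3, 5, 6}  B3 = {0, 1, 2, 3, 5}
Tree: B1–B2, B2–B3

Every bag has size at most 5, so the width is 5 − 1 = 4 and tw(G) ≤ 4. On the other hand G contains the 5-clique {0, 1, 2, 3, 5}. A clique must lie in a single bag of any decomposition, so no decomposition can have width below 4. The upper and lower bounds meet at 4, so that is the treewidth.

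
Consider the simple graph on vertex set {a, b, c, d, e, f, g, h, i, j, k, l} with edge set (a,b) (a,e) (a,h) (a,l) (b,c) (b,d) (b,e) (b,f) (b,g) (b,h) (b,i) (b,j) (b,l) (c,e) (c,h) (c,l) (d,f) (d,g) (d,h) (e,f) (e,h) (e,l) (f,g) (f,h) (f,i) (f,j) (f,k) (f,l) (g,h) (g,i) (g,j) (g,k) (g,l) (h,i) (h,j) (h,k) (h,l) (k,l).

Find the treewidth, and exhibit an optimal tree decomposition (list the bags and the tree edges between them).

Each bag holds 5 vertices, so the decomposition has width 4, which upper-bounds the treewidth. On the other hand G contains the 5-clique {f, g, h, k, l}. A clique must lie in a single bag of any decomposition, so no decomposition can have width below 4. Combining the bounds, tw(G) = 4.

Treewidth 4.
Bags: B1 = {b, d, f, g, h}  B2 = {b, f, g, h, j}  B3 = {b, f, g, h, i}  B4 = {b, f, g, h, l}  B5 = {b, e, f, h, l}  B6 = {a, b, e, h, l}  B7 = {f, g, h, k, l}  B8 = {b, c, e, h, l}
Tree: B1–B2, B1–B3, B1–B4, B4–B5, B5–B6, B4–B7, B6–B8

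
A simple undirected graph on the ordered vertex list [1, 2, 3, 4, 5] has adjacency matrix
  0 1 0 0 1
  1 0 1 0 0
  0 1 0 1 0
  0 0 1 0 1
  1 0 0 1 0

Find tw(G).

A width-2 tree decomposition is:
Bags: B1 = {1, 4, 5}  B2 = {1, 3, 4}  B3 = {1, 2, 3}
Tree: B1–B2, B2–B3
The largest bag has 3 vertices, giving width 2; this decomposition certifies tw(G) ≤ 2. Since 1–5–4–3–2–1 is a cycle in G, G is not acyclic. Forests are exactly the graphs of treewidth ≤ 1, so tw(G) ≥ 2. Therefore the treewidth is 2.

2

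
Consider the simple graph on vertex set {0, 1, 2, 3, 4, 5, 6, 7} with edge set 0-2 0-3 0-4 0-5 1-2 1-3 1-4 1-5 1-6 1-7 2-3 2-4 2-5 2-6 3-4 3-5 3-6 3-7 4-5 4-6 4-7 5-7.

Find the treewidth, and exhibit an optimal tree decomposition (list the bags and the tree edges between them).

The largest bag has 5 vertices, giving width 4; this decomposition certifies tw(G) ≤ 4. On the other hand G contains the 5-clique {0, 2, 3, 4, 5}. A clique must lie in a single bag of any decomposition, so no decomposition can have width below 4. The upper and lower bounds meet at 4, so that is the treewidth.

Treewidth 4.
Bags: B1 = {1, 2, 3, 4, 5}  B2 = {1, 2, 3, 4, 6}  B3 = {0, 2, 3, 4, 5}  B4 = {1, 3, 4, 5, 7}
Tree: B1–B2, B1–B3, B1–B4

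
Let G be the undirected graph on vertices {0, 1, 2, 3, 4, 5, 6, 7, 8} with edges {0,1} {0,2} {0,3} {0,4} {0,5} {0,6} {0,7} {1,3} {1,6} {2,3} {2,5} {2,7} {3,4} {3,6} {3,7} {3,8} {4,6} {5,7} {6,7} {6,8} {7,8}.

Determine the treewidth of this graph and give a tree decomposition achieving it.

Treewidth 3.
One optimal decomposition is:
Bags: B1 = {0, 3, 4, 6}  B2 = {0, 3, 6, 7}  B3 = {0, 2, 3, 7}  B4 = {3, 6, 7, 8}  B5 = {0, 2, 5, 7}  B6 = {0, 1, 3, 6}
Tree: B1–B2, B2–B3, B2–B4, B3–B5, B1–B6

The largest bag has 4 vertices, giving width 3; this decomposition certifies tw(G) ≤ 3. Conversely, {0, 2, 3, 7} is a clique of size 4, and the vertices of any clique must share a bag in every tree decomposition; so some bag has ≥ 4 vertices and tw(G) ≥ 3. Therefore the treewidth is 3.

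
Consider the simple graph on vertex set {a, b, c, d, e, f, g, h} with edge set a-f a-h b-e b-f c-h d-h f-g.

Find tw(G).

A width-1 tree decomposition is:
Bags: B1 = {b, f}  B2 = {a, f}  B3 = {a, h}  B4 = {f, g}  B5 = {d, h}  B6 = {b, e}  B7 = {c, h}
Tree: B1–B2, B2–B3, B1–B4, B3–B5, B1–B6, B5–B7
Each bag holds 2 vertices, so the decomposition has width 1, which upper-bounds the treewidth. Since G has at least one edge (e.g. f–b), it is not an edgeless graph, so tw(G) ≥ 1. Hence tw(G) = 1 exactly.

1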